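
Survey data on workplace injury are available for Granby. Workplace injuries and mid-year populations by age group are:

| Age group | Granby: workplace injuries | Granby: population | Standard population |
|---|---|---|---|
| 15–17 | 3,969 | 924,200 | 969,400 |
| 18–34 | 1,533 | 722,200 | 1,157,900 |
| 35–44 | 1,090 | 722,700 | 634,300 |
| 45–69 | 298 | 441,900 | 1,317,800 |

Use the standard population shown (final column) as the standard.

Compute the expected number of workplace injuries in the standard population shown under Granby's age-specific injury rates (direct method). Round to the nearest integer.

Age-specific rates per 10,000 for Granby: 42.95, 21.23, 15.08, 6.74.
Expected workplace injuries = Σ (standard pop × age-specific rate ÷ 10,000)
= 969,400×42.95/10,000 + 1,157,900×21.23/10,000 + 634,300×15.08/10,000 + 1,317,800×6.74/10,000
= 4163.11 + 2457.85 + 956.67 + 888.67 = 8466.31.

8466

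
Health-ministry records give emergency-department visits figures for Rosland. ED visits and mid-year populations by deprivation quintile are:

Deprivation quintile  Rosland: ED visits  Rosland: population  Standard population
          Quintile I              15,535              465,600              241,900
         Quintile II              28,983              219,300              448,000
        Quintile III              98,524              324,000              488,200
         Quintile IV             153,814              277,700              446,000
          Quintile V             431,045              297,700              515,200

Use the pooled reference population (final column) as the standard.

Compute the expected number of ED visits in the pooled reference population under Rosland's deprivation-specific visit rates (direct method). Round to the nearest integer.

1208734

Deprivation-specific rates per 1,000 for Rosland: 33.366, 132.161, 304.086, 553.885, 1447.917.
Expected ED visits = Σ (standard pop × deprivation-specific rate ÷ 1,000)
= 241,900×33.366/1,000 + 448,000×132.161/1,000 + 488,200×304.086/1,000 + 446,000×553.885/1,000 + 515,200×1447.917/1,000
= 8071.13 + 59208.32 + 148454.99 + 247032.93 + 745967.03 = 1208734.39.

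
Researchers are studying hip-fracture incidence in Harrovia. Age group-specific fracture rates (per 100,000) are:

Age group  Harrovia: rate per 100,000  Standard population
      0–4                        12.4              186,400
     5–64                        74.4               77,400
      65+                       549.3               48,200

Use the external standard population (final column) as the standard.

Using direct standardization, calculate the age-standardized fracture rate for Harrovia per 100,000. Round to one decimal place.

Standard total = 312,000; weights = 0.5974, 0.2481, 0.1545.
Standardized rate: 0.5974×12.4 + 0.2481×74.4 + 0.1545×549.3 = 110.7249 per 100,000.

110.7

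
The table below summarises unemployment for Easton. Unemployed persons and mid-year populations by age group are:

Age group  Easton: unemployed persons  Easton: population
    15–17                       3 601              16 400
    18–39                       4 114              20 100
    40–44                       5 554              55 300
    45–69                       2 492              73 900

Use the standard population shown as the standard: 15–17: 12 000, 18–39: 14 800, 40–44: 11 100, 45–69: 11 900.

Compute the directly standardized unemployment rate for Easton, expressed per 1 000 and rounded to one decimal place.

Age-specific rates per 1 000 for Easton: 219.573, 204.677, 100.434, 33.721.
Standard total = 49 800; weights = 0.2410, 0.2972, 0.2229, 0.2390.
Standardized rate: 0.2410×219.573 + 0.2972×204.677 + 0.2229×100.434 + 0.2390×33.721 = 144.1806 per 1 000.

144.2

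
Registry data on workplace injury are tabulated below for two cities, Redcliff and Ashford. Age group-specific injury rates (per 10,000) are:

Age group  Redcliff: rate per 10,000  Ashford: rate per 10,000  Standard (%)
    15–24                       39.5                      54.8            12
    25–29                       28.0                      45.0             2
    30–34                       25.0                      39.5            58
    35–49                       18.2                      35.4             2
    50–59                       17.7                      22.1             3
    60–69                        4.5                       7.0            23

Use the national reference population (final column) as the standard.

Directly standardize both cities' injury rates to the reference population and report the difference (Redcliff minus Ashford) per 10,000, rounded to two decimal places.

-11.64

Standard weights: 0.12, 0.02, 0.58, 0.02, 0.03, 0.23.
Redcliff: 0.1200×39.5 + 0.0200×28.0 + 0.5800×25.0 + 0.0200×18.2 + 0.0300×17.7 + 0.2300×4.5 = 21.7300 per 10,000.
Ashford: 0.1200×54.8 + 0.0200×45.0 + 0.5800×39.5 + 0.0200×35.4 + 0.0300×22.1 + 0.2300×7.0 = 33.3670 per 10,000.
Difference = 21.7300 − 33.3670 = -11.6370.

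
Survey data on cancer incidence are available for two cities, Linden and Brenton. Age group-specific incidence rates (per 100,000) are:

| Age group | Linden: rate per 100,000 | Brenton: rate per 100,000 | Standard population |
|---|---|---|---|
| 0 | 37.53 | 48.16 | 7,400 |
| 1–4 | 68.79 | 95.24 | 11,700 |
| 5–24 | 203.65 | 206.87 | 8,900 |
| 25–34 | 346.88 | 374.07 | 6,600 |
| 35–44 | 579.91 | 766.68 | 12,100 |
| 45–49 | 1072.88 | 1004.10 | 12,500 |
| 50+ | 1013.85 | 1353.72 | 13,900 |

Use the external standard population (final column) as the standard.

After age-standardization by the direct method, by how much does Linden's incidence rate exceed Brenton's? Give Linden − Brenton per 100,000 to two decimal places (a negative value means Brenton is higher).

-91.94

Standard total = 73,100; weights = 0.1012, 0.1601, 0.1218, 0.0903, 0.1655, 0.1710, 0.1902.
Linden: 0.1012×37.53 + 0.1601×68.79 + 0.1218×203.65 + 0.0903×346.88 + 0.1655×579.91 + 0.1710×1072.88 + 0.1902×1013.85 = 543.1585 per 100,000.
Brenton: 0.1012×48.16 + 0.1601×95.24 + 0.1218×206.87 + 0.0903×374.07 + 0.1655×766.68 + 0.1710×1004.10 + 0.1902×1353.72 = 635.0955 per 100,000.
Difference = 543.1585 − 635.0955 = -91.9371.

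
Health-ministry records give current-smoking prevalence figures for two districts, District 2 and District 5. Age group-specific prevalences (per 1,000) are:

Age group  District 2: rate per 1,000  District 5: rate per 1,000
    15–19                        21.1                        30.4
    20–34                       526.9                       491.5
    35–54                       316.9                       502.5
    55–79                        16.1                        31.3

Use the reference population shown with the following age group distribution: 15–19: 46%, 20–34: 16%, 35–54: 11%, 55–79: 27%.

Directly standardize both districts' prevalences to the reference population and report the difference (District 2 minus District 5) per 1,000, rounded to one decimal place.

-23.1

Standard weights: 0.46, 0.16, 0.11, 0.27.
District 2: 0.4600×21.1 + 0.1600×526.9 + 0.1100×316.9 + 0.2700×16.1 = 133.2160 per 1,000.
District 5: 0.4600×30.4 + 0.1600×491.5 + 0.1100×502.5 + 0.2700×31.3 = 156.3500 per 1,000.
Difference = 133.2160 − 156.3500 = -23.1340.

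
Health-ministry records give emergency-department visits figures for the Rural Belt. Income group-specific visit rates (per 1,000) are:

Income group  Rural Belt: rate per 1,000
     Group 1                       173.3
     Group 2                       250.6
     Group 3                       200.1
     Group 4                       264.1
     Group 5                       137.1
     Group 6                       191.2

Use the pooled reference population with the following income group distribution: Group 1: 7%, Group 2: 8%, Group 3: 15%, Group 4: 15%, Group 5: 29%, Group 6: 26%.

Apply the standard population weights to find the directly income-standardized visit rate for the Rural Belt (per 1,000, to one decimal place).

191.3

Standard weights: 0.07, 0.08, 0.15, 0.15, 0.29, 0.26.
Standardized rate: 0.0700×173.3 + 0.0800×250.6 + 0.1500×200.1 + 0.1500×264.1 + 0.2900×137.1 + 0.2600×191.2 = 191.2800 per 1,000.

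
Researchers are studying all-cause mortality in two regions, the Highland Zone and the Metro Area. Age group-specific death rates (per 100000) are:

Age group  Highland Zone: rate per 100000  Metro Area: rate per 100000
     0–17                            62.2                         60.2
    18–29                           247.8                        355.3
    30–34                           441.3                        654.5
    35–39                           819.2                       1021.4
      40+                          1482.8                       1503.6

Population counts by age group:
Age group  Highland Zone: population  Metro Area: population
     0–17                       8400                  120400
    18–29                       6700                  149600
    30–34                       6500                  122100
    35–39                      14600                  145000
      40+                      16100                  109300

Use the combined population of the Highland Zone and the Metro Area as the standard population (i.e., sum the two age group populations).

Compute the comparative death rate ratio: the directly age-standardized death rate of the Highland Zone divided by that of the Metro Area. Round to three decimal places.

Combined standard total = 698700; weights = 0.1843, 0.2237, 0.1841, 0.2284, 0.1795.
The Highland Zone: 0.1843×62.2 + 0.2237×247.8 + 0.1841×441.3 + 0.2284×819.2 + 0.1795×1482.8 = 601.3756 per 100000.
The Metro Area: 0.1843×60.2 + 0.2237×355.3 + 0.1841×654.5 + 0.2284×1021.4 + 0.1795×1503.6 = 714.2160 per 100000.
Ratio = 601.3756 ÷ 714.2160 = 0.84201.

0.842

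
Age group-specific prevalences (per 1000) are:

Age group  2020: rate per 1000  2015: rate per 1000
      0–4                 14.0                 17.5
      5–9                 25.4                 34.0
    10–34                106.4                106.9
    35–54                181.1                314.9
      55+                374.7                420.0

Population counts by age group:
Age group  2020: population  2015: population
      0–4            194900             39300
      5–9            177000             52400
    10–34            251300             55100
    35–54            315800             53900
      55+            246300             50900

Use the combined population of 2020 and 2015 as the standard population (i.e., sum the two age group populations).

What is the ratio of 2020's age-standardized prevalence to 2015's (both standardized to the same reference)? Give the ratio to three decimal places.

0.770

Combined standard total = 1436900; weights = 0.1630, 0.1596, 0.2132, 0.2573, 0.2068.
2020: 0.1630×14.0 + 0.1596×25.4 + 0.2132×106.4 + 0.2573×181.1 + 0.2068×374.7 = 153.1213 per 1000.
2015: 0.1630×17.5 + 0.1596×34.0 + 0.2132×106.9 + 0.2573×314.9 + 0.2068×420.0 = 198.9664 per 1000.
Ratio = 153.1213 ÷ 198.9664 = 0.76958.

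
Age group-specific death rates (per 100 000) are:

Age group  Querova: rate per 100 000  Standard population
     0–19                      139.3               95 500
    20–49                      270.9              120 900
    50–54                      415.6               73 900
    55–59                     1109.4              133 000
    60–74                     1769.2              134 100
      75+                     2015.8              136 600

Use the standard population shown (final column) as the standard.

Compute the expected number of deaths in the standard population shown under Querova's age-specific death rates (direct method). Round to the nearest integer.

Expected deaths = Σ (standard pop × age-specific rate ÷ 100 000)
= 95 500×139.3/100 000 + 120 900×270.9/100 000 + 73 900×415.6/100 000 + 133 000×1109.4/100 000 + 134 100×1769.2/100 000 + 136 600×2015.8/100 000
= 133.03 + 327.52 + 307.13 + 1475.50 + 2372.50 + 2753.58 = 7369.26.

7369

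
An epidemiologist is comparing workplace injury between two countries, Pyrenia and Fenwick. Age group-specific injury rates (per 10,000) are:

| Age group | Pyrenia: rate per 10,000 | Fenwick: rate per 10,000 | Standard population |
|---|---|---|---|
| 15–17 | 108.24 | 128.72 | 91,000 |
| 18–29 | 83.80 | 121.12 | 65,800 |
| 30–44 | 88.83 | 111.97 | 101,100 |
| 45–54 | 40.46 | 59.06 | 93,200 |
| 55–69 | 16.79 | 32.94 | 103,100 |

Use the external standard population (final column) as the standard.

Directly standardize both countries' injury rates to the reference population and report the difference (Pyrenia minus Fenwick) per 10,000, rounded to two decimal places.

-22.14

Standard total = 454,200; weights = 0.2004, 0.1449, 0.2226, 0.2052, 0.2270.
Pyrenia: 0.2004×108.24 + 0.1449×83.80 + 0.2226×88.83 + 0.2052×40.46 + 0.2270×16.79 = 65.7123 per 10,000.
Fenwick: 0.2004×128.72 + 0.1449×121.12 + 0.2226×111.97 + 0.2052×59.06 + 0.2270×32.94 = 87.8553 per 10,000.
Difference = 65.7123 − 87.8553 = -22.1431.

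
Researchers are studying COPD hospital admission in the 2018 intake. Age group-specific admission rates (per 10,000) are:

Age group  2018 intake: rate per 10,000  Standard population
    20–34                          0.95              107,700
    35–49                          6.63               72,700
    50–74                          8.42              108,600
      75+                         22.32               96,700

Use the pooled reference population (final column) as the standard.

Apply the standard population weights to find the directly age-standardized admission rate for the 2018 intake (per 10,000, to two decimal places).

9.48

Standard total = 385,700; weights = 0.2792, 0.1885, 0.2816, 0.2507.
Standardized rate: 0.2792×0.95 + 0.1885×6.63 + 0.2816×8.42 + 0.2507×22.32 = 9.4816 per 10,000.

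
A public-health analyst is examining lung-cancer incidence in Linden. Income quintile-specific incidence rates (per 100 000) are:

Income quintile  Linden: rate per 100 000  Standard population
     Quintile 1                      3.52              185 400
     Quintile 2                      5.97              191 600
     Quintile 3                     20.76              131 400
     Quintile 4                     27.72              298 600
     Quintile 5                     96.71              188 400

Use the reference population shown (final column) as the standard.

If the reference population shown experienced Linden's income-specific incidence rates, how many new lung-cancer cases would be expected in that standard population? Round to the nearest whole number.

310

Expected new lung-cancer cases = Σ (standard pop × income-specific rate ÷ 100 000)
= 185 400×3.52/100 000 + 191 600×5.97/100 000 + 131 400×20.76/100 000 + 298 600×27.72/100 000 + 188 400×96.71/100 000
= 6.53 + 11.44 + 27.28 + 82.77 + 182.20 = 310.22.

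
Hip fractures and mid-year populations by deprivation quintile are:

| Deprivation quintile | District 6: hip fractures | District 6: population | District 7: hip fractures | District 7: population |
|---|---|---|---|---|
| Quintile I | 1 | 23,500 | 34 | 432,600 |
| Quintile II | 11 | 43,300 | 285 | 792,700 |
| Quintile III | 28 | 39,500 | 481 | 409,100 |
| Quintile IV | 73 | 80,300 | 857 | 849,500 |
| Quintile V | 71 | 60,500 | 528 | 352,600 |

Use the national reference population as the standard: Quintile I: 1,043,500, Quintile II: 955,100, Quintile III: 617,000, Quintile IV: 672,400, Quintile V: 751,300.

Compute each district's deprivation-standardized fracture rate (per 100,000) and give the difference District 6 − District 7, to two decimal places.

-18.24

Deprivation-specific rates per 100,000 for District 6: 4.26, 25.40, 70.89, 90.91, 117.36.
For District 7: 7.86, 35.95, 117.58, 100.88, 149.74.
Standard total = 4,039,300; weights = 0.2583, 0.2365, 0.1527, 0.1665, 0.1860.
District 6: 0.2583×4.26 + 0.2365×25.40 + 0.1527×70.89 + 0.1665×90.91 + 0.1860×117.36 = 54.8949 per 100,000.
District 7: 0.2583×7.86 + 0.2365×35.95 + 0.1527×117.58 + 0.1665×100.88 + 0.1860×149.74 = 73.1367 per 100,000.
Difference = 54.8949 − 73.1367 = -18.2417.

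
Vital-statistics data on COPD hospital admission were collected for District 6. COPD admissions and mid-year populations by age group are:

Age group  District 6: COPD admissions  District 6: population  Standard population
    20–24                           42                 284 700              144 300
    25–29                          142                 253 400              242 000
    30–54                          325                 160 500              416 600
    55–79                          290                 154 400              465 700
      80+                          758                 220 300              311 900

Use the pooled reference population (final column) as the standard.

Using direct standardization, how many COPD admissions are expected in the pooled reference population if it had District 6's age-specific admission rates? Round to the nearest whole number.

2948

Age-specific rates per 10 000 for District 6: 1.48, 5.60, 20.25, 18.78, 34.41.
Expected COPD admissions = Σ (standard pop × age-specific rate ÷ 10 000)
= 144 300×1.48/10 000 + 242 000×5.60/10 000 + 416 600×20.25/10 000 + 465 700×18.78/10 000 + 311 900×34.41/10 000
= 21.29 + 135.61 + 843.58 + 874.70 + 1073.17 = 2948.35.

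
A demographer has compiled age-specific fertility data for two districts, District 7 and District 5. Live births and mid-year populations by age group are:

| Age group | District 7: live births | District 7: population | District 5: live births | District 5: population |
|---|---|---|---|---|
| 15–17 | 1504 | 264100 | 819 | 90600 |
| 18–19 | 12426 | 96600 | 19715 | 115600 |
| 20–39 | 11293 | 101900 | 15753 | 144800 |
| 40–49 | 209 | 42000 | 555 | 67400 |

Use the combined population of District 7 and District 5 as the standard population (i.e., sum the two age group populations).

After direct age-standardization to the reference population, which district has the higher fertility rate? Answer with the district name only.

Age-specific rates per 1000 for District 7: 5.695, 128.634, 110.824, 4.976.
For District 5: 9.040, 170.545, 108.791, 8.234.
Combined standard total = 923000; weights = 0.3843, 0.2299, 0.2673, 0.1185.
District 7: 0.3843×5.695 + 0.2299×128.634 + 0.2673×110.824 + 0.1185×4.976 = 61.9726 per 1000.
District 5: 0.3843×9.040 + 0.2299×170.545 + 0.2673×108.791 + 0.1185×8.234 = 72.7364 per 1000.

District 5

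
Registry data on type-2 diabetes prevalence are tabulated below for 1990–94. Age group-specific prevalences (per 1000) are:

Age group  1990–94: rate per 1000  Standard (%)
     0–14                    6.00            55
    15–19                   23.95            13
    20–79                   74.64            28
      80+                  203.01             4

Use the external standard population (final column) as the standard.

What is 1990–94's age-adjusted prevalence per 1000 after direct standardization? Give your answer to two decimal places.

35.43

Standard weights: 0.55, 0.13, 0.28, 0.04.
Standardized rate: 0.5500×6.00 + 0.1300×23.95 + 0.2800×74.64 + 0.0400×203.01 = 35.4331 per 1000.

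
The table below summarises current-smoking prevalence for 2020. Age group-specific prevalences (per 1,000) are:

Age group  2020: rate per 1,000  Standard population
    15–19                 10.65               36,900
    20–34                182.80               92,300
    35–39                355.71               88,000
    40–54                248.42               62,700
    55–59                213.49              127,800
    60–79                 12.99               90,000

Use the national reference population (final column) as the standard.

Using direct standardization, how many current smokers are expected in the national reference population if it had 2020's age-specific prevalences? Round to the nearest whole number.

Expected current smokers = Σ (standard pop × age-specific rate ÷ 1,000)
= 36,900×10.65/1,000 + 92,300×182.80/1,000 + 88,000×355.71/1,000 + 62,700×248.42/1,000 + 127,800×213.49/1,000 + 90,000×12.99/1,000
= 392.99 + 16872.44 + 31302.48 + 15575.93 + 27284.02 + 1169.10 = 92596.96.

92597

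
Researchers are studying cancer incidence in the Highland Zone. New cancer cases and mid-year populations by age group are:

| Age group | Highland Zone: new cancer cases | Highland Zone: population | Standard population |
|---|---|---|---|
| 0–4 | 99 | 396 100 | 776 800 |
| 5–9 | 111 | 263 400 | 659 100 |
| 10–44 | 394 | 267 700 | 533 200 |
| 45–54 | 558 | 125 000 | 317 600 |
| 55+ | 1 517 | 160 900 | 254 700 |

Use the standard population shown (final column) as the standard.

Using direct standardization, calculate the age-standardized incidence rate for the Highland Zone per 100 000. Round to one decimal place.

Age-specific rates per 100 000 for the Highland Zone: 24.99, 42.14, 147.18, 446.40, 942.82.
Standard total = 2 541 400; weights = 0.3057, 0.2593, 0.2098, 0.1250, 0.1002.
Standardized rate: 0.3057×24.99 + 0.2593×42.14 + 0.2098×147.18 + 0.1250×446.40 + 0.1002×942.82 = 199.7245 per 100 000.

199.7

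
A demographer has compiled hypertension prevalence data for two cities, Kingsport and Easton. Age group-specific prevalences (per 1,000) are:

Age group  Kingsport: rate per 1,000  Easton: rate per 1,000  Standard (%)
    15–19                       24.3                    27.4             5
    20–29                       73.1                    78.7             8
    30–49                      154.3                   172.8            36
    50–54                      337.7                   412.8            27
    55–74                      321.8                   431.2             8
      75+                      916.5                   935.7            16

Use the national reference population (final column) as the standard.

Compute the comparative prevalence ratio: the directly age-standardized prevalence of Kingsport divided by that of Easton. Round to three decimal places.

Standard weights: 0.05, 0.08, 0.36, 0.27, 0.08, 0.16.
Kingsport: 0.0500×24.3 + 0.0800×73.1 + 0.3600×154.3 + 0.2700×337.7 + 0.0800×321.8 + 0.1600×916.5 = 326.1740 per 1,000.
Easton: 0.0500×27.4 + 0.0800×78.7 + 0.3600×172.8 + 0.2700×412.8 + 0.0800×431.2 + 0.1600×935.7 = 365.5380 per 1,000.
Ratio = 326.1740 ÷ 365.5380 = 0.89231.

0.892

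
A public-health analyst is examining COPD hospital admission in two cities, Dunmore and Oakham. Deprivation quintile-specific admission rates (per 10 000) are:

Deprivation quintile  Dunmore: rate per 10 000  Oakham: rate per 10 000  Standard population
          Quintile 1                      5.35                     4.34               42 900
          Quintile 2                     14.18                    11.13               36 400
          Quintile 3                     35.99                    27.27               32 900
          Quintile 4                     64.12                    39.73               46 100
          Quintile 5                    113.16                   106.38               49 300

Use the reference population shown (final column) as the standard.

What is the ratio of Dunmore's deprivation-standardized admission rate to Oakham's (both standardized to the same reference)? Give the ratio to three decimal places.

1.222

Standard total = 207 600; weights = 0.2066, 0.1753, 0.1585, 0.2221, 0.2375.
Dunmore: 0.2066×5.35 + 0.1753×14.18 + 0.1585×35.99 + 0.2221×64.12 + 0.2375×113.16 = 50.4068 per 10 000.
Oakham: 0.2066×4.34 + 0.1753×11.13 + 0.1585×27.27 + 0.2221×39.73 + 0.2375×106.38 = 41.2552 per 10 000.
Ratio = 50.4068 ÷ 41.2552 = 1.22183.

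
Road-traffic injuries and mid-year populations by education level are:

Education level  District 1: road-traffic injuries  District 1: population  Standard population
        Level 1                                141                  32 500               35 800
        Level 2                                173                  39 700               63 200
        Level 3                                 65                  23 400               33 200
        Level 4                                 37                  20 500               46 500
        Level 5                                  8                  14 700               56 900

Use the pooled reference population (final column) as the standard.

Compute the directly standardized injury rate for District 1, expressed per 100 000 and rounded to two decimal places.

270.73

Education-specific rates per 100 000 for District 1: 433.85, 435.77, 277.78, 180.49, 54.42.
Standard total = 235 600; weights = 0.1520, 0.2683, 0.1409, 0.1974, 0.2415.
Standardized rate: 0.1520×433.85 + 0.2683×435.77 + 0.1409×277.78 + 0.1974×180.49 + 0.2415×54.42 = 270.7290 per 100 000.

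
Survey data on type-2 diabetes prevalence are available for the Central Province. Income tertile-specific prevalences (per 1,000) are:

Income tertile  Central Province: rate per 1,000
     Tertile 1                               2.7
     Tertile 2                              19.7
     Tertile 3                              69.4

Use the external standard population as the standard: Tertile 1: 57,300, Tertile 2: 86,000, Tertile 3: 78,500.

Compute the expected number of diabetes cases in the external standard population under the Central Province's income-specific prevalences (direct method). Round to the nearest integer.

7297

Expected diabetes cases = Σ (standard pop × income-specific rate ÷ 1,000)
= 57,300×2.7/1,000 + 86,000×19.7/1,000 + 78,500×69.4/1,000
= 154.71 + 1694.20 + 5447.90 = 7296.81.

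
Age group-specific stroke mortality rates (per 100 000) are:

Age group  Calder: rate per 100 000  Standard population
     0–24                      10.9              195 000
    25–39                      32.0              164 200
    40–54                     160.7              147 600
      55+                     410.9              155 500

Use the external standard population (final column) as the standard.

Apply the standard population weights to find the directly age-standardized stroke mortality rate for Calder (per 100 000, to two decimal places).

143.43

Standard total = 662 300; weights = 0.2944, 0.2479, 0.2229, 0.2348.
Standardized rate: 0.2944×10.9 + 0.2479×32.0 + 0.2229×160.7 + 0.2348×410.9 = 143.4307 per 100 000.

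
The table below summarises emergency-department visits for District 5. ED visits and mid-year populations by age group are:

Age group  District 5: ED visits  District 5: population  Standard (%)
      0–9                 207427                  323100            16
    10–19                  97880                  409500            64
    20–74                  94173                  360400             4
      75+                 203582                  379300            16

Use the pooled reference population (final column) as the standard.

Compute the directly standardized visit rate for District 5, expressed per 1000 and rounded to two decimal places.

Age-specific rates per 1000 for District 5: 641.990, 239.023, 261.301, 536.731.
Standard weights: 0.16, 0.64, 0.04, 0.16.
Standardized rate: 0.1600×641.990 + 0.6400×239.023 + 0.0400×261.301 + 0.1600×536.731 = 352.0222 per 1000.

352.02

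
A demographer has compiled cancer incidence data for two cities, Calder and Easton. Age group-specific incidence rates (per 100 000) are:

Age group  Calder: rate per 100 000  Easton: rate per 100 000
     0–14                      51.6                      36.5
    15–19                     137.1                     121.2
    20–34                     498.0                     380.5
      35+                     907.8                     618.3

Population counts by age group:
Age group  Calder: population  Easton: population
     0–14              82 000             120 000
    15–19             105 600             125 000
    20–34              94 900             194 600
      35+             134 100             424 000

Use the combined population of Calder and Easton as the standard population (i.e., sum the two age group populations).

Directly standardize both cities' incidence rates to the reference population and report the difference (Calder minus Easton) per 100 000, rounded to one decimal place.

158.0

Combined standard total = 1 280 200; weights = 0.1578, 0.1801, 0.2261, 0.4359.
Calder: 0.1578×51.6 + 0.1801×137.1 + 0.2261×498.0 + 0.4359×907.8 = 541.2066 per 100 000.
Easton: 0.1578×36.5 + 0.1801×121.2 + 0.2261×380.5 + 0.4359×618.3 = 383.1821 per 100 000.
Difference = 541.2066 − 383.1821 = 158.0245.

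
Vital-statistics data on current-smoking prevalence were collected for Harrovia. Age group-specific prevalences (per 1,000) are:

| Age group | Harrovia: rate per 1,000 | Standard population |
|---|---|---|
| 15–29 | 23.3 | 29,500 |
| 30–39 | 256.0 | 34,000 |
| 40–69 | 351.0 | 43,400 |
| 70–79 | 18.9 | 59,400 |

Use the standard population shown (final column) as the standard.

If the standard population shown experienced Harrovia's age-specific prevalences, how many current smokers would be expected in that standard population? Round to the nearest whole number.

Expected current smokers = Σ (standard pop × age-specific rate ÷ 1,000)
= 29,500×23.3/1,000 + 34,000×256.0/1,000 + 43,400×351.0/1,000 + 59,400×18.9/1,000
= 687.35 + 8704.00 + 15233.40 + 1122.66 = 25747.41.

25747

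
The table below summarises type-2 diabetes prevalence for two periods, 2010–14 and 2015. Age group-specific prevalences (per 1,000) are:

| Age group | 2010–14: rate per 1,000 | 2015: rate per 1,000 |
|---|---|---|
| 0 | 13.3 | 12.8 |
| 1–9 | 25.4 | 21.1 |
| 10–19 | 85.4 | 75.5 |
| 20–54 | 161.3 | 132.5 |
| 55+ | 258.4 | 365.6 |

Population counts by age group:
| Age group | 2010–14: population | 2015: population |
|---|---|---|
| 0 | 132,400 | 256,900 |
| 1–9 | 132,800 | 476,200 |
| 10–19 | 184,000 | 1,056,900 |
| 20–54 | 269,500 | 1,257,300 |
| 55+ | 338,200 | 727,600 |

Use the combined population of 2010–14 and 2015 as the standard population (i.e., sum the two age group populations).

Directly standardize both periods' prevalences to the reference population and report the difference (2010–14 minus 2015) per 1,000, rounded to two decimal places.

-11.42

Combined standard total = 4,831,800; weights = 0.0806, 0.1260, 0.2568, 0.3160, 0.2206.
2010–14: 0.0806×13.3 + 0.1260×25.4 + 0.2568×85.4 + 0.3160×161.3 + 0.2206×258.4 = 134.1725 per 1,000.
2015: 0.0806×12.8 + 0.1260×21.1 + 0.2568×75.5 + 0.3160×132.5 + 0.2206×365.6 = 145.5934 per 1,000.
Difference = 134.1725 − 145.5934 = -11.4209.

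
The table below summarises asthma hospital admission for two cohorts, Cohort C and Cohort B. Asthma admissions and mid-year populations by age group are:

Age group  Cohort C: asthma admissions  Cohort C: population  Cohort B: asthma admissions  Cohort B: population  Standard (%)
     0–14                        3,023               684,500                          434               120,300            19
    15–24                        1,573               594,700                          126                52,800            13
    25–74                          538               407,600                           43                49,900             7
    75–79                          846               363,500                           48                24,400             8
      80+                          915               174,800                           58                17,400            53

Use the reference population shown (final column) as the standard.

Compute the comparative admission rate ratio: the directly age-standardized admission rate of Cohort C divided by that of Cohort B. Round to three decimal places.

1.421

Age-specific rates per 10,000 for Cohort C: 44.16, 26.45, 13.20, 23.27, 52.35.
For Cohort B: 36.08, 23.86, 8.62, 19.67, 33.33.
Standard weights: 0.19, 0.13, 0.07, 0.08, 0.53.
Cohort C: 0.1900×44.16 + 0.1300×26.45 + 0.0700×13.20 + 0.0800×23.27 + 0.5300×52.35 = 42.3586 per 10,000.
Cohort B: 0.1900×36.08 + 0.1300×23.86 + 0.0700×8.62 + 0.0800×19.67 + 0.5300×33.33 = 29.8004 per 10,000.
Ratio = 42.3586 ÷ 29.8004 = 1.42141.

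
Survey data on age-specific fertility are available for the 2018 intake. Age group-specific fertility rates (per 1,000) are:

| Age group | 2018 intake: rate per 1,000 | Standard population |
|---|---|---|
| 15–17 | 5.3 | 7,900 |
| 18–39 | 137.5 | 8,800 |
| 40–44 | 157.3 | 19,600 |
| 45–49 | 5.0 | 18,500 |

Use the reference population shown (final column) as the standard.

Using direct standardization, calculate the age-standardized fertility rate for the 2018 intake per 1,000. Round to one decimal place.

Standard total = 54,800; weights = 0.1442, 0.1606, 0.3577, 0.3376.
Standardized rate: 0.1442×5.3 + 0.1606×137.5 + 0.3577×157.3 + 0.3376×5.0 = 80.7929 per 1,000.

80.8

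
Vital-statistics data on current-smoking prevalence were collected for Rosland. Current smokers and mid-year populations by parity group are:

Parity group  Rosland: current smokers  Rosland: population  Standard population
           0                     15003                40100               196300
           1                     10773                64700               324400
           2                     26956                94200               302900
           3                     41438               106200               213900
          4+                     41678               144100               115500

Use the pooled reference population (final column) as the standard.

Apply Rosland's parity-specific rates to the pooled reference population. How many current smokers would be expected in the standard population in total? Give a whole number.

331003

Parity-specific rates per 1000 for Rosland: 374.140, 166.507, 286.157, 390.188, 289.230.
Expected current smokers = Σ (standard pop × parity-specific rate ÷ 1000)
= 196300×374.140/1000 + 324400×166.507/1000 + 302900×286.157/1000 + 213900×390.188/1000 + 115500×289.230/1000
= 73443.61 + 54014.86 + 86676.99 + 83461.28 + 33406.03 = 331002.77.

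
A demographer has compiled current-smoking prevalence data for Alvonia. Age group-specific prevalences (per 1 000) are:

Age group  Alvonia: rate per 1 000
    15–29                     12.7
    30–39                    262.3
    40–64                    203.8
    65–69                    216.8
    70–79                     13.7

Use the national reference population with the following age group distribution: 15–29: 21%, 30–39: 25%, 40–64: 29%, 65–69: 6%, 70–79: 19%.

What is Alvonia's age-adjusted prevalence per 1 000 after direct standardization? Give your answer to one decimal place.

Standard weights: 0.21, 0.25, 0.29, 0.06, 0.19.
Standardized rate: 0.2100×12.7 + 0.2500×262.3 + 0.2900×203.8 + 0.0600×216.8 + 0.1900×13.7 = 142.9550 per 1 000.

143.0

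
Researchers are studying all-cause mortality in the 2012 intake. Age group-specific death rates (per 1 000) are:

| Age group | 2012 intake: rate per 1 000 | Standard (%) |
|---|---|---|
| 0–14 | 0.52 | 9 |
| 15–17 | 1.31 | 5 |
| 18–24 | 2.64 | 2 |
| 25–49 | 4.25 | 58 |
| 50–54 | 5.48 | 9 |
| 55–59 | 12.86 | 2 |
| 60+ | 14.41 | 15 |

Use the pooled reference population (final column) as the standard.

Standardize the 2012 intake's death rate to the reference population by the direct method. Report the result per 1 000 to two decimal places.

5.54

Standard weights: 0.09, 0.05, 0.02, 0.58, 0.09, 0.02, 0.15.
Standardized rate: 0.0900×0.52 + 0.0500×1.31 + 0.0200×2.64 + 0.5800×4.25 + 0.0900×5.48 + 0.0200×12.86 + 0.1500×14.41 = 5.5420 per 1 000.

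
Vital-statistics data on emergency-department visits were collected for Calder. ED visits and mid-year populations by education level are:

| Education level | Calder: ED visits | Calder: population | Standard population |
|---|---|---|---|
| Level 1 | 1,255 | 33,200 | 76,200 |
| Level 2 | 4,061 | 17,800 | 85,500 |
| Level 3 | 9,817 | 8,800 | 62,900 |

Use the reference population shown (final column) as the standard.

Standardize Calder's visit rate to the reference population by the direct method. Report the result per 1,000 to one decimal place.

Education-specific rates per 1,000 for Calder: 37.801, 228.146, 1115.568.
Standard total = 224,600; weights = 0.3393, 0.3807, 0.2801.
Standardized rate: 0.3393×37.801 + 0.3807×228.146 + 0.2801×1115.568 = 412.0934 per 1,000.

412.1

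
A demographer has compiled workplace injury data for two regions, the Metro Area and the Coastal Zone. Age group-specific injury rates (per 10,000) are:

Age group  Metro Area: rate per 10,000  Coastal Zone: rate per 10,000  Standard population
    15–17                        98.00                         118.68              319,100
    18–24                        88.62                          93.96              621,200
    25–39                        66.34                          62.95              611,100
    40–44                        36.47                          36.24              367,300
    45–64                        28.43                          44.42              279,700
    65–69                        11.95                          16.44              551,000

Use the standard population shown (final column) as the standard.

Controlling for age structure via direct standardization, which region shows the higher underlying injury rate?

Coastal Zone

Standard total = 2,749,400; weights = 0.1161, 0.2259, 0.2223, 0.1336, 0.1017, 0.2004.
The Metro Area: 0.1161×98.00 + 0.2259×88.62 + 0.2223×66.34 + 0.1336×36.47 + 0.1017×28.43 + 0.2004×11.95 = 56.3013 per 10,000.
The Coastal Zone: 0.1161×118.68 + 0.2259×93.96 + 0.2223×62.95 + 0.1336×36.24 + 0.1017×44.42 + 0.2004×16.44 = 61.6502 per 10,000.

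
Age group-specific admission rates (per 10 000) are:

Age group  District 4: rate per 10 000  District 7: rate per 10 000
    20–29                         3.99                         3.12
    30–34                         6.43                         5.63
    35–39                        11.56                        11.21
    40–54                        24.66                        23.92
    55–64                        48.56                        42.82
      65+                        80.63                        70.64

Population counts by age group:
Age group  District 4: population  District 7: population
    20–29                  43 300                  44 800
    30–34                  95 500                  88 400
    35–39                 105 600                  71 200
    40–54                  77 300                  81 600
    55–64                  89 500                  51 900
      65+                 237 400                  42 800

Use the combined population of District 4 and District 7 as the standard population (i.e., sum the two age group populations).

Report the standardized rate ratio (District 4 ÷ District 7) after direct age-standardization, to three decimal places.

Combined standard total = 1 029 300; weights = 0.0856, 0.1787, 0.1718, 0.1544, 0.1374, 0.2722.
District 4: 0.0856×3.99 + 0.1787×6.43 + 0.1718×11.56 + 0.1544×24.66 + 0.1374×48.56 + 0.2722×80.63 = 35.9032 per 10 000.
District 7: 0.0856×3.12 + 0.1787×5.63 + 0.1718×11.21 + 0.1544×23.92 + 0.1374×42.82 + 0.2722×70.64 = 32.0034 per 10 000.
Ratio = 35.9032 ÷ 32.0034 = 1.12186.

1.122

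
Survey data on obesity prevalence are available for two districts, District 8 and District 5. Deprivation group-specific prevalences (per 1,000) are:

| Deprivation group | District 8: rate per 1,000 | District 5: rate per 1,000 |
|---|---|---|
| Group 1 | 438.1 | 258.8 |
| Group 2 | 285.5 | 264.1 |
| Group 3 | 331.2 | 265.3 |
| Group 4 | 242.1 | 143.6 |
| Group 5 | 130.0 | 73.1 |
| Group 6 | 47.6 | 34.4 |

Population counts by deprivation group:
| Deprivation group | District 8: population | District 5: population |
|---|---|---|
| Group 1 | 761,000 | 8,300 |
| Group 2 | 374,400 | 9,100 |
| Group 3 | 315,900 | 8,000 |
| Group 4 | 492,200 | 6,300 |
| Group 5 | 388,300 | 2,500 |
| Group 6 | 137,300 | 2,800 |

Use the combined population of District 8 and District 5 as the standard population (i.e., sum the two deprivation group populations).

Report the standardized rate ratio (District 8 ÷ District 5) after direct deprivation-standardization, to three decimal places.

Combined standard total = 2,506,100; weights = 0.3070, 0.1530, 0.1292, 0.1989, 0.1559, 0.0559.
District 8: 0.3070×438.1 + 0.1530×285.5 + 0.1292×331.2 + 0.1989×242.1 + 0.1559×130.0 + 0.0559×47.6 = 292.0693 per 1,000.
District 5: 0.3070×258.8 + 0.1530×264.1 + 0.1292×265.3 + 0.1989×143.6 + 0.1559×73.1 + 0.0559×34.4 = 196.0334 per 1,000.
Ratio = 292.0693 ÷ 196.0334 = 1.48990.

1.490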